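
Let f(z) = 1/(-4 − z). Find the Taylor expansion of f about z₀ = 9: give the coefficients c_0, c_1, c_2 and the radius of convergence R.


Let w = z − z₀, so z = z₀ + w.
Then -4 − z = -4 − (z₀ + w) = (-4 − z₀) − w = -13 − w.
f(z) = 1/(-13 − w) = (1/(-13)) · 1/(1 − w/(-13)) = Σ_{n≥0} w^n / (-13)^(n+1).
So c_n = 1/(-13)^(n+1):
  c_0 = 1/(-13)^1 = -1/13.
  c_1 = 1/(-13)^2 = 1/169.
  c_2 = 1/(-13)^3 = -1/2197.
The series is valid for |w/d| < 1, i.e. |z − z₀| < |d|.
Radius of convergence: R = |-4 − z₀| = |-13| = 13 (distance from z₀ to the singularity z = -4).

c_0 = -1/13, c_1 = 1/169, c_2 = -1/2197; R = 13.


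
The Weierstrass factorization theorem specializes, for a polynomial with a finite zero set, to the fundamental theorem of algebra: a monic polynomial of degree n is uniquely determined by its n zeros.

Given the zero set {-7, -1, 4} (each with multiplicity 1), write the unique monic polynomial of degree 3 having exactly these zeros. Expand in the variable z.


The polynomial is p(z) = ∏_{α ∈ S} (z − α), where S = {-7, -1, 4}.
Expanding the product yields: p(z) = z^3 + 4·z^2 -25·z -28.
The resulting polynomial has degree 3 and real coefficients as required.

p(z) = z^3 + 4·z^2 -25·z -28.


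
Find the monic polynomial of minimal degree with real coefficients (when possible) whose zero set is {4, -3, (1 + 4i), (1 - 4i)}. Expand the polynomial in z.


The polynomial is p(z) = ∏_{α ∈ S} (z − α), where S = {4, -3, (1 + 4i), (1 - 4i)}.
Expanding the product yields: p(z) = z^4 -3·z^3 + 7·z^2 + 7·z -204.
Note conjugate pairs combine to real quadratics: (z − (1+4i))(z − (1−4i)) = z² − 2z + 17.
The resulting polynomial has degree 4 and real coefficients as required.

p(z) = z^4 -3·z^3 + 7·z^2 + 7·z -204.


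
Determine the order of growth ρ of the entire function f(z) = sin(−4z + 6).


sin(w) is a linear combination of e^{iw} and e^{−iw} (or e^w, e^{−w} in the hyperbolic case), so |sin(w)| ≤ e^{|w|}. With w = −4z + 6, |w| ≤ 4|z| + 6 = 4r + 6 on |z| = r, giving M(r) ≤ e^{4r + 6}, so ρ ≤ 1. On a suitable ray (z = it for sin/cos; z = t for sinh/cosh, t real → ∞), |sin(−4z + 6)| grows like e^{4|t|}/2, so ρ ≥ 1. Hence ρ = 1.
Therefore ρ = 1.

Order ρ = 1.


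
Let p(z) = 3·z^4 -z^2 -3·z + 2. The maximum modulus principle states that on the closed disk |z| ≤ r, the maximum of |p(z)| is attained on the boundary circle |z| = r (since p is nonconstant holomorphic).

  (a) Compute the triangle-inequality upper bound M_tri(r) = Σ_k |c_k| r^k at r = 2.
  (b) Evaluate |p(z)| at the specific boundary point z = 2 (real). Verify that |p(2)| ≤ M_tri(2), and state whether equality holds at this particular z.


Coefficients: c_0 = 2, c_1 = -3, c_2 = -1, c_3 = 0, c_4 = 3. Radius r = 2.
Part (a). Triangle bound: M_tri(r) = Σ_k |c_k| r^k
  = |2|·2^0 + |-3|·2^1 + |-1|·2^2 + |0|·2^3 + |3|·2^4
  = 2 + 6 + 4 + 0 + 48 = 60.
This bounds M(r) := max_{|z|=r} |p(z)| from above; equality holds iff all terms c_k z^k can be made to align in phase at a single z on |z|=r.
Part (b). At z = 2 (real, on the circle |z| = r):
  p(2) = (2)·2^0 + (-3)·2^1 + (-1)·2^2 + (0)·2^3 + (3)·2^4 = 40.
  |p(2)| = 40.
Check: |p(2)| = 40 ≤ 60 = M_tri(2). ✓ Equality does not hold at z = 2 (the coefficients have mixed signs, so the terms do not all align in phase there).

M_tri(2) = 60; |p(2)| = 40; equality at z=2: no.


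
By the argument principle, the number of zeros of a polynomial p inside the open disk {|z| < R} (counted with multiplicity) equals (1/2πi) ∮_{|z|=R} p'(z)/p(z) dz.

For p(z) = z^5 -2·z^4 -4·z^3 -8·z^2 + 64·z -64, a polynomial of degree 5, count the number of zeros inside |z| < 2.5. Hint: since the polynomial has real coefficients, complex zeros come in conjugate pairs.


The zeros of p are: 2, 2, (-2 + 2i), (-2 - 2i), 2.
Their magnitudes are: 2, 2, 2.828, 2.828, 2.
Zeros with |z| < R = 2.5: 2, 2, 2.
Count = 3.
By the argument principle, (1/2πi) ∮_{|z|=R} p'(z)/p(z) dz equals exactly this count.

Number of zeros inside |z| < 2.5: 3.


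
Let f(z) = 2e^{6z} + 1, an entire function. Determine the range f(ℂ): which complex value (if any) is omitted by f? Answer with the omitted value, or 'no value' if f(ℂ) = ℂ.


Little Picard bounds the complement of f(ℂ) to at most one point.
e^{6z} is never zero on ℂ, so 2·e^{6z} takes every value in ℂ ∖ {0}. Adding 1 shifts the range to ℂ ∖ {1}. Thus f omits exactly the value 1.

Omitted value: 1.


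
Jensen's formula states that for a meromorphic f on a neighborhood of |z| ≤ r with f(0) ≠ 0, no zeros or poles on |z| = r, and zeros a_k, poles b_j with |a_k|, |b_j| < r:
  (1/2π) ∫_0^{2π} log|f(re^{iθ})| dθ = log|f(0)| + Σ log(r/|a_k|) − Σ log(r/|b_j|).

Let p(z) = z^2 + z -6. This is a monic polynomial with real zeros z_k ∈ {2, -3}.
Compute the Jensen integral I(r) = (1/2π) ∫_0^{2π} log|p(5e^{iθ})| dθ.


Zeros: -3, 2; r = 5.
Inside |z| < r: -3, 2. Outside (|z| ≥ r): ∅.
p(0) = -6, so log|p(0)| = log(6) = 1.7918.
Apply Jensen: I(r) = log|p(0)| + Σ_k log(r/|z_k|), summed over zeros inside |z| < r.
  log(r/|z_k|) for z_k = 2: log(5/2) = 0.9163
  log(r/|z_k|) for z_k = -3: log(5/3) = 0.5108
Sum over inside zeros: 1.4271.
I(r) = log|p(0)| + (inside sum) = 1.7918 + 1.4271 = 3.2189.
Closed form (all zeros inside, monic): I(r) = n·log(r) = 2·log(5) = 3.2189. ✓

I(r) ≈ 3.2189.


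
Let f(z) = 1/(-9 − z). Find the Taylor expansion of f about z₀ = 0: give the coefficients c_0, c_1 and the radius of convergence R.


Let w = z − z₀, so z = z₀ + w.
Then -9 − z = -9 − (z₀ + w) = (-9 − z₀) − w = -9 − w.
f(z) = 1/(-9 − w) = (1/(-9)) · 1/(1 − w/(-9)) = Σ_{n≥0} w^n / (-9)^(n+1).
So c_n = 1/(-9)^(n+1):
  c_0 = 1/(-9)^1 = -1/9.
  c_1 = 1/(-9)^2 = 1/81.
The series is valid for |w/d| < 1, i.e. |z − z₀| < |d|.
Radius of convergence: R = |-9 − z₀| = |-9| = 9 (distance from z₀ to the singularity z = -9).

c_0 = -1/9, c_1 = 1/81; R = 9.


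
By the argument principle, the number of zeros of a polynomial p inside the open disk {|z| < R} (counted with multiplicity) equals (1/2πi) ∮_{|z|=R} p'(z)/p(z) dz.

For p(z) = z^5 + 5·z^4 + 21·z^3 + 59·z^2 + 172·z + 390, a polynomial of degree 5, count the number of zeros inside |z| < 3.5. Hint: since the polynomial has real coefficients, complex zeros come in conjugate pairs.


The zeros of p are: -3, (-2 + 3i), (-2 - 3i), (1 + 3i), (1 - 3i).
Their magnitudes are: 3, 3.606, 3.606, 3.162, 3.162.
Zeros with |z| < R = 3.5: -3, (1 + 3i), (1 - 3i).
Count = 3.
By the argument principle, (1/2πi) ∮_{|z|=R} p'(z)/p(z) dz equals exactly this count.

Number of zeros inside |z| < 3.5: 3.


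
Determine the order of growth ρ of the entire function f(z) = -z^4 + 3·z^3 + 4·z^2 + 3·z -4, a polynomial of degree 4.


|f(z)| ≤ Σ|c_k|·r^k = O(r^4) as r → ∞. Polynomial growth is O(e^{r^ε}) for every ε > 0 (since r^4/e^{r^ε} → 0), so ρ ≤ ε for all ε > 0, i.e. ρ = 0. Every nonconstant polynomial has order 0.
Therefore ρ = 0.

Order ρ = 0.


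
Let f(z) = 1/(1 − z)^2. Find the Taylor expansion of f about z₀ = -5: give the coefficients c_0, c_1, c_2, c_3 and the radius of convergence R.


Let w = z − z₀, so z = z₀ + w.
Then 1 − z = 1 − (z₀ + w) = (1 − z₀) − w = 6 − w.
f(z) = 1/(6 − w)^2 = (1/(6)^2) · (1 − w/(6))^{−2}.
By the binomial series (1−u)^{−2} = Σ_{n≥0} C(n+1, 1) u^n for |u|<1, with u = w/(6):
  c_n = C(n+1, 1) / (6)^(n+2).
  c_0 = 1/(6)^2 = 1/36.
  c_1 = 2/(6)^3 = 1/108.
  c_2 = 3/(6)^4 = 1/432.
  c_3 = 4/(6)^5 = 1/1944.
The series is valid for |w/d| < 1, i.e. |z − z₀| < |d|.
Radius of convergence: R = |1 − z₀| = |6| = 6 (distance from z₀ to the singularity z = 1).

c_0 = 1/36, c_1 = 1/108, c_2 = 1/432, c_3 = 1/1944; R = 6.


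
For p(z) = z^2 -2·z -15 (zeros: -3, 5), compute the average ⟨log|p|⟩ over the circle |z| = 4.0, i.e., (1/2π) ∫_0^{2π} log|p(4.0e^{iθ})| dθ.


Zeros: -3, 5; r = 4.0.
Inside |z| < r: -3. Outside (|z| ≥ r): 5.
p(0) = -15, so log|p(0)| = log(15) = 2.7081.
Apply Jensen: I(r) = log|p(0)| + Σ_k log(r/|z_k|), summed over zeros inside |z| < r.
  log(r/|z_k|) for z_k = -3: log(4.0/3) = 0.2877
  Outside zeros (5) contribute nothing to the Jensen sum.
Sum over inside zeros: 0.2877.
I(r) = log|p(0)| + (inside sum) = 2.7081 + 0.2877 = 2.9957.
Note: since some zeros are outside |z| ≤ r, the simplified n·log(r) form does NOT apply — only the inside zeros contribute.

I(r) ≈ 2.9957.


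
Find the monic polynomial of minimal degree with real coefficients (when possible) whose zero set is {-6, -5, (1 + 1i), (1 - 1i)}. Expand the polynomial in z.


The polynomial is p(z) = ∏_{α ∈ S} (z − α), where S = {-6, -5, (1 + 1i), (1 - 1i)}.
Expanding the product yields: p(z) = z^4 + 9·z^3 + 10·z^2 -38·z + 60.
Note conjugate pairs combine to real quadratics: (z − (1+1i))(z − (1−1i)) = z² − 2z + 2.
The resulting polynomial has degree 4 and real coefficients as required.

p(z) = z^4 + 9·z^3 + 10·z^2 -38·z + 60.


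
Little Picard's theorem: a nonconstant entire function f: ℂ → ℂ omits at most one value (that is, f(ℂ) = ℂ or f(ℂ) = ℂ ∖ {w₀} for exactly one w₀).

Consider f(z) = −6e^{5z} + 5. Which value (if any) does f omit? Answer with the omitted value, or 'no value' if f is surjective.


Little Picard bounds the complement of f(ℂ) to at most one point.
e^{5z} is never zero on ℂ, so -6·e^{5z} takes every value in ℂ ∖ {0}. Adding 5 shifts the range to ℂ ∖ {5}. Thus f omits exactly the value 5.

Omitted value: 5.


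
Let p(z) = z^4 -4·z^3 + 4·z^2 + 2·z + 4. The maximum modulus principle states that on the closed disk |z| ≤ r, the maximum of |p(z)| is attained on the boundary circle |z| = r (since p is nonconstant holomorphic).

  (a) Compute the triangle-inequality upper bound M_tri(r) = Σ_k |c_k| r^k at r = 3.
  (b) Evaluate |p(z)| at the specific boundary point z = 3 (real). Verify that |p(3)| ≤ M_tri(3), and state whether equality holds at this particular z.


Coefficients: c_0 = 4, c_1 = 2, c_2 = 4, c_3 = -4, c_4 = 1. Radius r = 3.
Part (a). Triangle bound: M_tri(r) = Σ_k |c_k| r^k
  = |4|·3^0 + |2|·3^1 + |4|·3^2 + |-4|·3^3 + |1|·3^4
  = 4 + 6 + 36 + 108 + 81 = 235.
This bounds M(r) := max_{|z|=r} |p(z)| from above; equality holds iff all terms c_k z^k can be made to align in phase at a single z on |z|=r.
Part (b). At z = 3 (real, on the circle |z| = r):
  p(3) = (4)·3^0 + (2)·3^1 + (4)·3^2 + (-4)·3^3 + (1)·3^4 = 19.
  |p(3)| = 19.
Check: |p(3)| = 19 ≤ 235 = M_tri(3). ✓ Equality does not hold at z = 3 (the coefficients have mixed signs, so the terms do not all align in phase there).

M_tri(3) = 235; |p(3)| = 19; equality at z=3: no.


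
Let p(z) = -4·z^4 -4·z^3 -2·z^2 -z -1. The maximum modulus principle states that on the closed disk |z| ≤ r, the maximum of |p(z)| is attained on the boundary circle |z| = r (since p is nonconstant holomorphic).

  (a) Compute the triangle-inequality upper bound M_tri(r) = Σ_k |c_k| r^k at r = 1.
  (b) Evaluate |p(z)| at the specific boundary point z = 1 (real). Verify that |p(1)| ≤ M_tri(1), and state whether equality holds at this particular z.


Coefficients: c_0 = -1, c_1 = -1, c_2 = -2, c_3 = -4, c_4 = -4. Radius r = 1.
Part (a). Triangle bound: M_tri(r) = Σ_k |c_k| r^k
  = |-1|·1^0 + |-1|·1^1 + |-2|·1^2 + |-4|·1^3 + |-4|·1^4
  = 1 + 1 + 2 + 4 + 4 = 12.
This bounds M(r) := max_{|z|=r} |p(z)| from above; equality holds iff all terms c_k z^k can be made to align in phase at a single z on |z|=r.
Part (b). At z = 1 (real, on the circle |z| = r):
  p(1) = (-1)·1^0 + (-1)·1^1 + (-2)·1^2 + (-4)·1^3 + (-4)·1^4 = -12.
  |p(1)| = 12.
Since all nonzero coefficients share the same sign, |p(1)| = 12 = M_tri(1); the triangle bound is attained at z = 1, so in fact M(r) = 12.

M_tri(1) = 12; |p(1)| = 12; equality at z=1: yes.


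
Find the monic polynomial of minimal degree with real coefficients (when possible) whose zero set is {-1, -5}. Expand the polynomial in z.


The polynomial is p(z) = ∏_{α ∈ S} (z − α), where S = {-1, -5}.
Expanding the product yields: p(z) = z^2 + 6·z + 5.
The resulting polynomial has degree 2 and real coefficients as required.

p(z) = z^2 + 6·z + 5.


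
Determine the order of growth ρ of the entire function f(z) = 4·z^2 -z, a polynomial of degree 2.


|f(z)| ≤ Σ|c_k|·r^k = O(r^2) as r → ∞. Polynomial growth is O(e^{r^ε}) for every ε > 0 (since r^2/e^{r^ε} → 0), so ρ ≤ ε for all ε > 0, i.e. ρ = 0. Every nonconstant polynomial has order 0.
Therefore ρ = 0.

Order ρ = 0.


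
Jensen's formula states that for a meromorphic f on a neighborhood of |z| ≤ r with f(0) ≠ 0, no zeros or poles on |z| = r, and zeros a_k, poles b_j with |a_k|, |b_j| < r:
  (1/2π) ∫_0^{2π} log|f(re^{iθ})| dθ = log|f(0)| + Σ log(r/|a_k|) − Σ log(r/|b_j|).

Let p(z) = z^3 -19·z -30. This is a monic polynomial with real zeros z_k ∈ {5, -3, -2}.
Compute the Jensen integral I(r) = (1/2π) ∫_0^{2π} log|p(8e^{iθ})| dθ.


Zeros: -3, -2, 5; r = 8.
Inside |z| < r: -3, -2, 5. Outside (|z| ≥ r): ∅.
p(0) = -30, so log|p(0)| = log(30) = 3.4012.
Apply Jensen: I(r) = log|p(0)| + Σ_k log(r/|z_k|), summed over zeros inside |z| < r.
  log(r/|z_k|) for z_k = 5: log(8/5) = 0.4700
  log(r/|z_k|) for z_k = -3: log(8/3) = 0.9808
  log(r/|z_k|) for z_k = -2: log(8/2) = 1.3863
Sum over inside zeros: 2.8371.
I(r) = log|p(0)| + (inside sum) = 3.4012 + 2.8371 = 6.2383.
Closed form (all zeros inside, monic): I(r) = n·log(r) = 3·log(8) = 6.2383. ✓

I(r) ≈ 6.2383.


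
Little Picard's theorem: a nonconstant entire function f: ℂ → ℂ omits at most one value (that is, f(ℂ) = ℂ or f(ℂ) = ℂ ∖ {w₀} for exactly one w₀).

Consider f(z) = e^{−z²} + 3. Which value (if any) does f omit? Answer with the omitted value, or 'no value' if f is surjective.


Little Picard bounds the complement of f(ℂ) to at most one point.
The exponent g(z) = −z² is a nonconstant polynomial, hence surjective onto ℂ. So e^{g(z)} takes every value in {e^w : w ∈ ℂ} = ℂ ∖ {0}. Adding 3 shifts the range to ℂ ∖ {3}. f omits exactly 3.

Omitted value: 3.


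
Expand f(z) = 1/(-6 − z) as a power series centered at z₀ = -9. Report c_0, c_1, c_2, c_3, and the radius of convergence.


Let w = z − z₀, so z = z₀ + w.
Then -6 − z = -6 − (z₀ + w) = (-6 − z₀) − w = 3 − w.
f(z) = 1/(3 − w) = (1/(3)) · 1/(1 − w/(3)) = Σ_{n≥0} w^n / (3)^(n+1).
So c_n = 1/(3)^(n+1):
  c_0 = 1/(3)^1 = 1/3.
  c_1 = 1/(3)^2 = 1/9.
  c_2 = 1/(3)^3 = 1/27.
  c_3 = 1/(3)^4 = 1/81.
The series is valid for |w/d| < 1, i.e. |z − z₀| < |d|.
Radius of convergence: R = |-6 − z₀| = |3| = 3 (distance from z₀ to the singularity z = -6).

c_0 = 1/3, c_1 = 1/9, c_2 = 1/27, c_3 = 1/81; R = 3.


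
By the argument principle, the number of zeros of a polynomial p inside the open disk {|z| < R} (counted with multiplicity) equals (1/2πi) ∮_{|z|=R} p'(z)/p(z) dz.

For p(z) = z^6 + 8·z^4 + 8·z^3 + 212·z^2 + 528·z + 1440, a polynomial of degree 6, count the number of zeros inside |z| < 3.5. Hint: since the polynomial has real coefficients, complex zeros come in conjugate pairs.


The zeros of p are: (3 + 3i), (3 - 3i), (-1 + 3i), (-1 - 3i), (-2 + 2i), (-2 - 2i).
Their magnitudes are: 4.243, 4.243, 3.162, 3.162, 2.828, 2.828.
Zeros with |z| < R = 3.5: (-1 + 3i), (-1 - 3i), (-2 + 2i), (-2 - 2i).
Count = 4.
By the argument principle, (1/2πi) ∮_{|z|=R} p'(z)/p(z) dz equals exactly this count.

Number of zeros inside |z| < 3.5: 4.


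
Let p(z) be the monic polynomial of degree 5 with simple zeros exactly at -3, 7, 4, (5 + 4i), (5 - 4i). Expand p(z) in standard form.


The polynomial is p(z) = ∏_{α ∈ S} (z − α), where S = {-3, 7, 4, (5 + 4i), (5 - 4i)}.
Expanding the product yields: p(z) = z^5 -18·z^4 + 116·z^3 -194·z^2 -1045·z + 3444.
Note conjugate pairs combine to real quadratics: (z − (5+4i))(z − (5−4i)) = z² − 10z + 41.
The resulting polynomial has degree 5 and real coefficients as required.

p(z) = z^5 -18·z^4 + 116·z^3 -194·z^2 -1045·z + 3444.


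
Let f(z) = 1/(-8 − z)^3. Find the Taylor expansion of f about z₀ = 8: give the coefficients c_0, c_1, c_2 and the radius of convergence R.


Let w = z − z₀, so z = z₀ + w.
Then -8 − z = -8 − (z₀ + w) = (-8 − z₀) − w = -16 − w.
f(z) = 1/(-16 − w)^3 = (1/(-16)^3) · (1 − w/(-16))^{−3}.
By the binomial series (1−u)^{−3} = Σ_{n≥0} C(n+2, 2) u^n for |u|<1, with u = w/(-16):
  c_n = C(n+2, 2) / (-16)^(n+3).
  c_0 = 1/(-16)^3 = -1/4096.
  c_1 = 3/(-16)^4 = 3/65536.
  c_2 = 6/(-16)^5 = -3/524288.
The series is valid for |w/d| < 1, i.e. |z − z₀| < |d|.
Radius of convergence: R = |-8 − z₀| = |-16| = 16 (distance from z₀ to the singularity z = -8).

c_0 = -1/4096, c_1 = 3/65536, c_2 = -3/524288; R = 16.


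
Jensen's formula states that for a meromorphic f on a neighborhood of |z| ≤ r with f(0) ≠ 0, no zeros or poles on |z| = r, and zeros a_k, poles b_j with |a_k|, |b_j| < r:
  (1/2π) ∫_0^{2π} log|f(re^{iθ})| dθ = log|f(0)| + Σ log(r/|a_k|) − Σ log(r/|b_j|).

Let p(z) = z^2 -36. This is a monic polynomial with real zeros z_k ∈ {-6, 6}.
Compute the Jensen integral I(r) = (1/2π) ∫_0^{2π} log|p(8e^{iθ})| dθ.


Zeros: -6, 6; r = 8.
Inside |z| < r: -6, 6. Outside (|z| ≥ r): ∅.
p(0) = -36, so log|p(0)| = log(36) = 3.5835.
Apply Jensen: I(r) = log|p(0)| + Σ_k log(r/|z_k|), summed over zeros inside |z| < r.
  log(r/|z_k|) for z_k = -6: log(8/6) = 0.2877
  log(r/|z_k|) for z_k = 6: log(8/6) = 0.2877
Sum over inside zeros: 0.5754.
I(r) = log|p(0)| + (inside sum) = 3.5835 + 0.5754 = 4.1589.
Closed form (all zeros inside, monic): I(r) = n·log(r) = 2·log(8) = 4.1589. ✓

I(r) ≈ 4.1589.


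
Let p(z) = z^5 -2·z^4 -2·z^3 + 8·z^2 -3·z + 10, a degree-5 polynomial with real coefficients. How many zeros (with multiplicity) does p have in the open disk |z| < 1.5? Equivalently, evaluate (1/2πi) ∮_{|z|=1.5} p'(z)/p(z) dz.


The zeros of p are: (0 + 1i), (0 - 1i), -2, (2 + 1i), (2 - 1i).
Their magnitudes are: 1, 1, 2, 2.236, 2.236.
Zeros with |z| < R = 1.5: (0 + 1i), (0 - 1i).
Count = 2.
By the argument principle, (1/2πi) ∮_{|z|=R} p'(z)/p(z) dz equals exactly this count.

Number of zeros inside |z| < 1.5: 2.


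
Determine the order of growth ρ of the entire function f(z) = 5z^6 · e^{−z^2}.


M(r) = max_{|z|=r} |5|·|z|^6·|e^{−z^2}| = 5·r^6 · e^{1r^2} (the factors attain their maxima compatibly on |z|=r). Then log M(r) = log 5 + 6·log r + 1r^2, dominated by the last term, so log log M(r) ~ 2·log r. The polynomial factor 5z^6 contributes only a log r term and does not affect the order. ρ = 2.
Therefore ρ = 2.

Order ρ = 2.


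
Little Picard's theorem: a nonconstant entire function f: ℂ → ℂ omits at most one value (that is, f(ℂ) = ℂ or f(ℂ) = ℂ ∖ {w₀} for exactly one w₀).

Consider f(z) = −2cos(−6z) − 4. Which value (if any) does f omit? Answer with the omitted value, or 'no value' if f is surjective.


Little Picard bounds the complement of f(ℂ) to at most one point.
cos is entire and surjective onto ℂ: for every w ∈ ℂ, cos(ζ) = w has a solution ζ ∈ ℂ (e.g., via the complex inverse arccos). With ζ = −6z this gives z = ζ/(-6). Then -2·cos(−6z) takes every value in -2·ℂ = ℂ, and adding -4 is a bijection of ℂ. So f is surjective and omits no value. (Note: only on the real line is cos bounded by [−1, 1].)

Omitted value: no value.


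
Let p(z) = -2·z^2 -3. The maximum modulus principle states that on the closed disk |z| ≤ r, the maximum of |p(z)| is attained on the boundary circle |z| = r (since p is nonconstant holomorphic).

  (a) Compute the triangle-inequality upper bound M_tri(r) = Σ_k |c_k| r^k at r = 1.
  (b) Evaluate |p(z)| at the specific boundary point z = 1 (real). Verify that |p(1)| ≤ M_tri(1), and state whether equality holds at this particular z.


Coefficients: c_0 = -3, c_1 = 0, c_2 = -2. Radius r = 1.
Part (a). Triangle bound: M_tri(r) = Σ_k |c_k| r^k
  = |-3|·1^0 + |0|·1^1 + |-2|·1^2
  = 3 + 0 + 2 = 5.
This bounds M(r) := max_{|z|=r} |p(z)| from above; equality holds iff all terms c_k z^k can be made to align in phase at a single z on |z|=r.
Part (b). At z = 1 (real, on the circle |z| = r):
  p(1) = (-3)·1^0 + (0)·1^1 + (-2)·1^2 = -5.
  |p(1)| = 5.
Since all nonzero coefficients share the same sign, |p(1)| = 5 = M_tri(1); the triangle bound is attained at z = 1, so in fact M(r) = 5.

M_tri(1) = 5; |p(1)| = 5; equality at z=1: yes.


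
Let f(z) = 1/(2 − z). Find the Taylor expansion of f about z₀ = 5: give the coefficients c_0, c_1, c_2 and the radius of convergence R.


Let w = z − z₀, so z = z₀ + w.
Then 2 − z = 2 − (z₀ + w) = (2 − z₀) − w = -3 − w.
f(z) = 1/(-3 − w) = (1/(-3)) · 1/(1 − w/(-3)) = Σ_{n≥0} w^n / (-3)^(n+1).
So c_n = 1/(-3)^(n+1):
  c_0 = 1/(-3)^1 = -1/3.
  c_1 = 1/(-3)^2 = 1/9.
  c_2 = 1/(-3)^3 = -1/27.
The series is valid for |w/d| < 1, i.e. |z − z₀| < |d|.
Radius of convergence: R = |2 − z₀| = |-3| = 3 (distance from z₀ to the singularity z = 2).

c_0 = -1/3, c_1 = 1/9, c_2 = -1/27; R = 3.


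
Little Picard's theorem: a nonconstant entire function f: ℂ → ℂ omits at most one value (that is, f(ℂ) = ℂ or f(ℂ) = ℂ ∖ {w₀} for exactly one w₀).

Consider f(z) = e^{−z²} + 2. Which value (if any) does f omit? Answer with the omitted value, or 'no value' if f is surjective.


Little Picard bounds the complement of f(ℂ) to at most one point.
The exponent g(z) = −z² is a nonconstant polynomial, hence surjective onto ℂ. So e^{g(z)} takes every value in {e^w : w ∈ ℂ} = ℂ ∖ {0}. Adding 2 shifts the range to ℂ ∖ {2}. f omits exactly 2.

Omitted value: 2.


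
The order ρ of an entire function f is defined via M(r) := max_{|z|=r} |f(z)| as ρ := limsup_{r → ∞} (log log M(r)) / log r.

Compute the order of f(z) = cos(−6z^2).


Write cos(w) = (e^{iw} ± e^{−iw})/(2 or 2i), so |cos(w)| ≤ e^{|w|}. With w = −6z^2, |w| ≤ 6r^2 + 0 on |z|=r, giving M(r) ≤ e^{6r^2 + 0} and ρ ≤ 2. For the lower bound, choose z on |z|=r with -6z^2 purely imaginary of modulus 6r^2; then |cos(−6z^2)| grows like e^{6r^2}/2, so ρ ≥ 2. Hence ρ = 2.
Therefore ρ = 2.

Order ρ = 2.


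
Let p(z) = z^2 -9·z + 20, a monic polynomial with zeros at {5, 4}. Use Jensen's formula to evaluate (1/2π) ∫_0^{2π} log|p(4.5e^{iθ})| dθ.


Zeros: 4, 5; r = 4.5.
Inside |z| < r: 4. Outside (|z| ≥ r): 5.
p(0) = 20, so log|p(0)| = log(20) = 2.9957.
Apply Jensen: I(r) = log|p(0)| + Σ_k log(r/|z_k|), summed over zeros inside |z| < r.
  log(r/|z_k|) for z_k = 4: log(4.5/4) = 0.1178
  Outside zeros (5) contribute nothing to the Jensen sum.
Sum over inside zeros: 0.1178.
I(r) = log|p(0)| + (inside sum) = 2.9957 + 0.1178 = 3.1135.
Note: since some zeros are outside |z| ≤ r, the simplified n·log(r) form does NOT apply — only the inside zeros contribute.

I(r) ≈ 3.1135.


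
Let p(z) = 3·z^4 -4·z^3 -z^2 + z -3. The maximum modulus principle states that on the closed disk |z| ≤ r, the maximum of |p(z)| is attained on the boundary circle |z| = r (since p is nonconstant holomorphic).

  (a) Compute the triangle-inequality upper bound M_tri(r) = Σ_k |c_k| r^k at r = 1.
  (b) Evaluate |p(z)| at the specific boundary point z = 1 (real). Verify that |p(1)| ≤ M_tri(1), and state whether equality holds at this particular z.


Coefficients: c_0 = -3, c_1 = 1, c_2 = -1, c_3 = -4, c_4 = 3. Radius r = 1.
Part (a). Triangle bound: M_tri(r) = Σ_k |c_k| r^k
  = |-3|·1^0 + |1|·1^1 + |-1|·1^2 + |-4|·1^3 + |3|·1^4
  = 3 + 1 + 1 + 4 + 3 = 12.
This bounds M(r) := max_{|z|=r} |p(z)| from above; equality holds iff all terms c_k z^k can be made to align in phase at a single z on |z|=r.
Part (b). At z = 1 (real, on the circle |z| = r):
  p(1) = (-3)·1^0 + (1)·1^1 + (-1)·1^2 + (-4)·1^3 + (3)·1^4 = -4.
  |p(1)| = 4.
Check: |p(1)| = 4 ≤ 12 = M_tri(1). ✓ Equality does not hold at z = 1 (the coefficients have mixed signs, so the terms do not all align in phase there).

M_tri(1) = 12; |p(1)| = 4; equality at z=1: no.


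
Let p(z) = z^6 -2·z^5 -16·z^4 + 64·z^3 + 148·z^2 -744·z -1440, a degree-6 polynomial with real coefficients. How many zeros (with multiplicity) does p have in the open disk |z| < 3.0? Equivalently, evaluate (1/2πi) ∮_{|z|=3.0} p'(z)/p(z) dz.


The zeros of p are: (3 + 3i), (3 - 3i), (-3 + 1i), (-3 - 1i), -2, 4.
Their magnitudes are: 4.243, 4.243, 3.162, 3.162, 2, 4.
Zeros with |z| < R = 3.0: -2.
Count = 1.
By the argument principle, (1/2πi) ∮_{|z|=R} p'(z)/p(z) dz equals exactly this count.

Number of zeros inside |z| < 3.0: 1.


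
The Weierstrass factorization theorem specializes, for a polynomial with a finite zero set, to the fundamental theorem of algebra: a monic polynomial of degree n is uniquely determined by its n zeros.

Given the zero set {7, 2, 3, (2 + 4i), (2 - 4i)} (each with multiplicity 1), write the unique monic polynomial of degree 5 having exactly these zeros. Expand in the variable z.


The polynomial is p(z) = ∏_{α ∈ S} (z − α), where S = {7, 2, 3, (2 + 4i), (2 - 4i)}.
Expanding the product yields: p(z) = z^5 -16·z^4 + 109·z^3 -446·z^2 + 988·z -840.
Note conjugate pairs combine to real quadratics: (z − (2+4i))(z − (2−4i)) = z² − 4z + 20.
The resulting polynomial has degree 5 and real coefficients as required.

p(z) = z^5 -16·z^4 + 109·z^3 -446·z^2 + 988·z -840.


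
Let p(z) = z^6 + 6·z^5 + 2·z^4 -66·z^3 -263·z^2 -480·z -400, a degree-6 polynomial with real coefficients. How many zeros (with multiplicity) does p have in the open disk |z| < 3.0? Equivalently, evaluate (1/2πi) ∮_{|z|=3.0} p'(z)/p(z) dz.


The zeros of p are: (-2 + 1i), (-2 - 1i), (-1 + 2i), (-1 - 2i), -4, 4.
Their magnitudes are: 2.236, 2.236, 2.236, 2.236, 4, 4.
Zeros with |z| < R = 3.0: (-2 + 1i), (-2 - 1i), (-1 + 2i), (-1 - 2i).
Count = 4.
By the argument principle, (1/2πi) ∮_{|z|=R} p'(z)/p(z) dz equals exactly this count.

Number of zeros inside |z| < 3.0: 4.


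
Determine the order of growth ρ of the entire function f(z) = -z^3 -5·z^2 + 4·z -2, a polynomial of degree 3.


|f(z)| ≤ Σ|c_k|·r^k = O(r^3) as r → ∞. Polynomial growth is O(e^{r^ε}) for every ε > 0 (since r^3/e^{r^ε} → 0), so ρ ≤ ε for all ε > 0, i.e. ρ = 0. Every nonconstant polynomial has order 0.
Therefore ρ = 0.

Order ρ = 0.


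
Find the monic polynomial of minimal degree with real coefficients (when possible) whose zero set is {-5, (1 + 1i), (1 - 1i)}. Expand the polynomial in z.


The polynomial is p(z) = ∏_{α ∈ S} (z − α), where S = {-5, (1 + 1i), (1 - 1i)}.
Expanding the product yields: p(z) = z^3 + 3·z^2 -8·z + 10.
Note conjugate pairs combine to real quadratics: (z − (1+1i))(z − (1−1i)) = z² − 2z + 2.
The resulting polynomial has degree 3 and real coefficients as required.

p(z) = z^3 + 3·z^2 -8·z + 10.


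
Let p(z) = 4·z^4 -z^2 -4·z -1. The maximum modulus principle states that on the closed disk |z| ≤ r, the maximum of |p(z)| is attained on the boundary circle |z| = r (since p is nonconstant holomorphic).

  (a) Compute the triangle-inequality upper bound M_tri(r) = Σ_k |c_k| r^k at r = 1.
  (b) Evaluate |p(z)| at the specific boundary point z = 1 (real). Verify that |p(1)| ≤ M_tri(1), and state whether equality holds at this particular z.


Coefficients: c_0 = -1, c_1 = -4, c_2 = -1, c_3 = 0, c_4 = 4. Radius r = 1.
Part (a). Triangle bound: M_tri(r) = Σ_k |c_k| r^k
  = |-1|·1^0 + |-4|·1^1 + |-1|·1^2 + |0|·1^3 + |4|·1^4
  = 1 + 4 + 1 + 0 + 4 = 10.
This bounds M(r) := max_{|z|=r} |p(z)| from above; equality holds iff all terms c_k z^k can be made to align in phase at a single z on |z|=r.
Part (b). At z = 1 (real, on the circle |z| = r):
  p(1) = (-1)·1^0 + (-4)·1^1 + (-1)·1^2 + (0)·1^3 + (4)·1^4 = -2.
  |p(1)| = 2.
Check: |p(1)| = 2 ≤ 10 = M_tri(1). ✓ Equality does not hold at z = 1 (the coefficients have mixed signs, so the terms do not all align in phase there).

M_tri(1) = 10; |p(1)| = 2; equality at z=1: no.


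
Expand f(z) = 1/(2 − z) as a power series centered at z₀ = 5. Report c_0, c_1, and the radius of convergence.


Let w = z − z₀, so z = z₀ + w.
Then 2 − z = 2 − (z₀ + w) = (2 − z₀) − w = -3 − w.
f(z) = 1/(-3 − w) = (1/(-3)) · 1/(1 − w/(-3)) = Σ_{n≥0} w^n / (-3)^(n+1).
So c_n = 1/(-3)^(n+1):
  c_0 = 1/(-3)^1 = -1/3.
  c_1 = 1/(-3)^2 = 1/9.
The series is valid for |w/d| < 1, i.e. |z − z₀| < |d|.
Radius of convergence: R = |2 − z₀| = |-3| = 3 (distance from z₀ to the singularity z = 2).

c_0 = -1/3, c_1 = 1/9; R = 3.


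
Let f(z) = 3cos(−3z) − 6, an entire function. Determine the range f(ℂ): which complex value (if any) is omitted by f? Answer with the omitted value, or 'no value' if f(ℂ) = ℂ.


Little Picard bounds the complement of f(ℂ) to at most one point.
cos is entire and surjective onto ℂ: for every w ∈ ℂ, cos(ζ) = w has a solution ζ ∈ ℂ (e.g., via the complex inverse arccos). With ζ = −3z this gives z = ζ/(-3). Then 3·cos(−3z) takes every value in 3·ℂ = ℂ, and adding -6 is a bijection of ℂ. So f is surjective and omits no value. (Note: only on the real line is cos bounded by [−1, 1].)

Omitted value: no value.


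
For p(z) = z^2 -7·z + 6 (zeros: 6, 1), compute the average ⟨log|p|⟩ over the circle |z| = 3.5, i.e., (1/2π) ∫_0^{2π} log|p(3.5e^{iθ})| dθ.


Zeros: 1, 6; r = 3.5.
Inside |z| < r: 1. Outside (|z| ≥ r): 6.
p(0) = 6, so log|p(0)| = log(6) = 1.7918.
Apply Jensen: I(r) = log|p(0)| + Σ_k log(r/|z_k|), summed over zeros inside |z| < r.
  log(r/|z_k|) for z_k = 1: log(3.5/1) = 1.2528
  Outside zeros (6) contribute nothing to the Jensen sum.
Sum over inside zeros: 1.2528.
I(r) = log|p(0)| + (inside sum) = 1.7918 + 1.2528 = 3.0445.
Note: since some zeros are outside |z| ≤ r, the simplified n·log(r) form does NOT apply — only the inside zeros contribute.

I(r) ≈ 3.0445.


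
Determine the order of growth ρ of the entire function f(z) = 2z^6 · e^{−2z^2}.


M(r) = max_{|z|=r} |2|·|z|^6·|e^{−2z^2}| = 2·r^6 · e^{2r^2} (the factors attain their maxima compatibly on |z|=r). Then log M(r) = log 2 + 6·log r + 2r^2, dominated by the last term, so log log M(r) ~ 2·log r. The polynomial factor 2z^6 contributes only a log r term and does not affect the order. ρ = 2.
Therefore ρ = 2.

Order ρ = 2.


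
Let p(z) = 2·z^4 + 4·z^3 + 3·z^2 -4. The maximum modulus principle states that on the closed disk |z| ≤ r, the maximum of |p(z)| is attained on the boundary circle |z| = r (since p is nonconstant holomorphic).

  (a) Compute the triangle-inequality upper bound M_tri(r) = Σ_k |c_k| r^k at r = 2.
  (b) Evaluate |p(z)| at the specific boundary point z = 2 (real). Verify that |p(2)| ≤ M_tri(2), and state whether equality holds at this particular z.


Coefficients: c_0 = -4, c_1 = 0, c_2 = 3, c_3 = 4, c_4 = 2. Radius r = 2.
Part (a). Triangle bound: M_tri(r) = Σ_k |c_k| r^k
  = |-4|·2^0 + |0|·2^1 + |3|·2^2 + |4|·2^3 + |2|·2^4
  = 4 + 0 + 12 + 32 + 32 = 80.
This bounds M(r) := max_{|z|=r} |p(z)| from above; equality holds iff all terms c_k z^k can be made to align in phase at a single z on |z|=r.
Part (b). At z = 2 (real, on the circle |z| = r):
  p(2) = (-4)·2^0 + (0)·2^1 + (3)·2^2 + (4)·2^3 + (2)·2^4 = 72.
  |p(2)| = 72.
Check: |p(2)| = 72 ≤ 80 = M_tri(2). ✓ Equality does not hold at z = 2 (the coefficients have mixed signs, so the terms do not all align in phase there).

M_tri(2) = 80; |p(2)| = 72; equality at z=2: no.


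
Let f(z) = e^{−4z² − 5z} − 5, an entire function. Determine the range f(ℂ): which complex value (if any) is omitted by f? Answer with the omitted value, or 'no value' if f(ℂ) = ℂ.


Little Picard bounds the complement of f(ℂ) to at most one point.
The exponent g(z) = −4z² − 5z is a nonconstant polynomial, hence surjective onto ℂ. So e^{g(z)} takes every value in {e^w : w ∈ ℂ} = ℂ ∖ {0}. Adding -5 shifts the range to ℂ ∖ {-5}. f omits exactly -5.

Omitted value: -5.


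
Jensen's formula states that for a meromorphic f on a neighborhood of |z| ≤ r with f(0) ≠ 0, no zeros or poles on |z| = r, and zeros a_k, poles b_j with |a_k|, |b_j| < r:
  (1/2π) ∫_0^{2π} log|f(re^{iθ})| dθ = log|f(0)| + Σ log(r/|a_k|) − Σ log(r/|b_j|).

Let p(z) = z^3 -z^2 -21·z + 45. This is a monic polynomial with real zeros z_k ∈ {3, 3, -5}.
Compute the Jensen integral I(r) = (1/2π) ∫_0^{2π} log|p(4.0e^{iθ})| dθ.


Zeros: -5, 3, 3; r = 4.0.
Inside |z| < r: 3, 3. Outside (|z| ≥ r): -5.
p(0) = 45, so log|p(0)| = log(45) = 3.8067.
Apply Jensen: I(r) = log|p(0)| + Σ_k log(r/|z_k|), summed over zeros inside |z| < r.
  log(r/|z_k|) for z_k = 3: log(4.0/3) = 0.2877
  log(r/|z_k|) for z_k = 3: log(4.0/3) = 0.2877
  Outside zeros (-5) contribute nothing to the Jensen sum.
Sum over inside zeros: 0.5754.
I(r) = log|p(0)| + (inside sum) = 3.8067 + 0.5754 = 4.3820.
Note: since some zeros are outside |z| ≤ r, the simplified n·log(r) form does NOT apply — only the inside zeros contribute.

I(r) ≈ 4.3820.


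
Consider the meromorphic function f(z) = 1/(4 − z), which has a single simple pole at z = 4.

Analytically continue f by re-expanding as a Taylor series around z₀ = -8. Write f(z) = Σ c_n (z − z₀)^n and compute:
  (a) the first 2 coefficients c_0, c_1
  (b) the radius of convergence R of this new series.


Let w = z − z₀, so z = z₀ + w.
Then 4 − z = 4 − (z₀ + w) = (4 − z₀) − w = 12 − w.
f(z) = 1/(12 − w) = (1/(12)) · 1/(1 − w/(12)) = Σ_{n≥0} w^n / (12)^(n+1).
So c_n = 1/(12)^(n+1):
  c_0 = 1/(12)^1 = 1/12.
  c_1 = 1/(12)^2 = 1/144.
The series is valid for |w/d| < 1, i.e. |z − z₀| < |d|.
Radius of convergence: R = |4 − z₀| = |12| = 12 (distance from z₀ to the singularity z = 4).

c_0 = 1/12, c_1 = 1/144; R = 12.


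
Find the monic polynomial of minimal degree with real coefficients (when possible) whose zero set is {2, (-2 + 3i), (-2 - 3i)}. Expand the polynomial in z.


The polynomial is p(z) = ∏_{α ∈ S} (z − α), where S = {2, (-2 + 3i), (-2 - 3i)}.
Expanding the product yields: p(z) = z^3 + 2·z^2 + 5·z -26.
Note conjugate pairs combine to real quadratics: (z − (-2+3i))(z − (-2−3i)) = z² + 4z + 13.
The resulting polynomial has degree 3 and real coefficients as required.

p(z) = z^3 + 2·z^2 + 5·z -26.


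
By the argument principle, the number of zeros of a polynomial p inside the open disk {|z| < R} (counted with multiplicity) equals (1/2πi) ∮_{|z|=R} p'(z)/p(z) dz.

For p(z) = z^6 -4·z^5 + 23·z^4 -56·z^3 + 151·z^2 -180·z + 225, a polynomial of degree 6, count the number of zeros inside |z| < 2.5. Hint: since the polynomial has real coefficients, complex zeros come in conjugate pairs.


The zeros of p are: (0 + 3i), (0 - 3i), (1 + 2i), (1 - 2i), (1 + 2i), (1 - 2i).
Their magnitudes are: 3, 3, 2.236, 2.236, 2.236, 2.236.
Zeros with |z| < R = 2.5: (1 + 2i), (1 - 2i), (1 + 2i), (1 - 2i).
Count = 4.
By the argument principle, (1/2πi) ∮_{|z|=R} p'(z)/p(z) dz equals exactly this count.

Number of zeros inside |z| < 2.5: 4.


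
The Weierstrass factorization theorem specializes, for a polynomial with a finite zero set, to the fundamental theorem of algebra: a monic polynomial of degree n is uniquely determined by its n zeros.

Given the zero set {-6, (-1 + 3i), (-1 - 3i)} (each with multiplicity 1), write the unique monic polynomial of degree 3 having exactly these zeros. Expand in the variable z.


The polynomial is p(z) = ∏_{α ∈ S} (z − α), where S = {-6, (-1 + 3i), (-1 - 3i)}.
Expanding the product yields: p(z) = z^3 + 8·z^2 + 22·z + 60.
Note conjugate pairs combine to real quadratics: (z − (-1+3i))(z − (-1−3i)) = z² + 2z + 10.
The resulting polynomial has degree 3 and real coefficients as required.

p(z) = z^3 + 8·z^2 + 22·z + 60.


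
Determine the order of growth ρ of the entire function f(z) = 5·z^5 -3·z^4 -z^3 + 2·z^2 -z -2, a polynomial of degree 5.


|f(z)| ≤ Σ|c_k|·r^k = O(r^5) as r → ∞. Polynomial growth is O(e^{r^ε}) for every ε > 0 (since r^5/e^{r^ε} → 0), so ρ ≤ ε for all ε > 0, i.e. ρ = 0. Every nonconstant polynomial has order 0.
Therefore ρ = 0.

Order ρ = 0.


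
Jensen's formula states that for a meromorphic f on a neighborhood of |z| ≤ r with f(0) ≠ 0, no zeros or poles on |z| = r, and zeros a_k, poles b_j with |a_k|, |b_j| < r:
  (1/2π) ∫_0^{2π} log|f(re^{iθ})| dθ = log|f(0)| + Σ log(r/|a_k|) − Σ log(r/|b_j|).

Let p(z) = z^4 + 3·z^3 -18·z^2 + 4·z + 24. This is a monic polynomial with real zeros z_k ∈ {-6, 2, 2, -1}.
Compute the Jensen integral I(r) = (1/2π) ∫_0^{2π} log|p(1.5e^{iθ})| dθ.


Zeros: -6, -1, 2, 2; r = 1.5.
Inside |z| < r: -1. Outside (|z| ≥ r): -6, 2, 2.
p(0) = 24, so log|p(0)| = log(24) = 3.1781.
Apply Jensen: I(r) = log|p(0)| + Σ_k log(r/|z_k|), summed over zeros inside |z| < r.
  log(r/|z_k|) for z_k = -1: log(1.5/1) = 0.4055
  Outside zeros (-6, 2, 2) contribute nothing to the Jensen sum.
Sum over inside zeros: 0.4055.
I(r) = log|p(0)| + (inside sum) = 3.1781 + 0.4055 = 3.5835.
Note: since some zeros are outside |z| ≤ r, the simplified n·log(r) form does NOT apply — only the inside zeros contribute.

I(r) ≈ 3.5835.


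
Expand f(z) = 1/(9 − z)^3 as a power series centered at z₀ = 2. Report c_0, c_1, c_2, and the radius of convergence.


Let w = z − z₀, so z = z₀ + w.
Then 9 − z = 9 − (z₀ + w) = (9 − z₀) − w = 7 − w.
f(z) = 1/(7 − w)^3 = (1/(7)^3) · (1 − w/(7))^{−3}.
By the binomial series (1−u)^{−3} = Σ_{n≥0} C(n+2, 2) u^n for |u|<1, with u = w/(7):
  c_n = C(n+2, 2) / (7)^(n+3).
  c_0 = 1/(7)^3 = 1/343.
  c_1 = 3/(7)^4 = 3/2401.
  c_2 = 6/(7)^5 = 6/16807.
The series is valid for |w/d| < 1, i.e. |z − z₀| < |d|.
Radius of convergence: R = |9 − z₀| = |7| = 7 (distance from z₀ to the singularity z = 9).

c_0 = 1/343, c_1 = 3/2401, c_2 = 6/16807; R = 7.


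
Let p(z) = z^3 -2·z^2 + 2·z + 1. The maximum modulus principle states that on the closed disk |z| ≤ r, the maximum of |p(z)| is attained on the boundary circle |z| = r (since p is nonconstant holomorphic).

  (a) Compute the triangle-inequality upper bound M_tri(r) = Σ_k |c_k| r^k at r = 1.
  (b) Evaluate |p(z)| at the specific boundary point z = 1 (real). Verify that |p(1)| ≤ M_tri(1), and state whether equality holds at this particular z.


Coefficients: c_0 = 1, c_1 = 2, c_2 = -2, c_3 = 1. Radius r = 1.
Part (a). Triangle bound: M_tri(r) = Σ_k |c_k| r^k
  = |1|·1^0 + |2|·1^1 + |-2|·1^2 + |1|·1^3
  = 1 + 2 + 2 + 1 = 6.
This bounds M(r) := max_{|z|=r} |p(z)| from above; equality holds iff all terms c_k z^k can be made to align in phase at a single z on |z|=r.
Part (b). At z = 1 (real, on the circle |z| = r):
  p(1) = (1)·1^0 + (2)·1^1 + (-2)·1^2 + (1)·1^3 = 2.
  |p(1)| = 2.
Check: |p(1)| = 2 ≤ 6 = M_tri(1). ✓ Equality does not hold at z = 1 (the coefficients have mixed signs, so the terms do not all align in phase there).

M_tri(1) = 6; |p(1)| = 2; equality at z=1: no.


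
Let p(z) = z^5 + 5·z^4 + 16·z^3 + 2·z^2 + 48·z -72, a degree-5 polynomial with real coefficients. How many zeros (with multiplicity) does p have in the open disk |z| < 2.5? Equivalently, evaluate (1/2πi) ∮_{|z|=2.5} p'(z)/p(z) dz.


The zeros of p are: (-3 + 3i), (-3 - 3i), 1, (0 + 2i), (0 - 2i).
Their magnitudes are: 4.243, 4.243, 1, 2, 2.
Zeros with |z| < R = 2.5: 1, (0 + 2i), (0 - 2i).
Count = 3.
By the argument principle, (1/2πi) ∮_{|z|=R} p'(z)/p(z) dz equals exactly this count.

Number of zeros inside |z| < 2.5: 3.


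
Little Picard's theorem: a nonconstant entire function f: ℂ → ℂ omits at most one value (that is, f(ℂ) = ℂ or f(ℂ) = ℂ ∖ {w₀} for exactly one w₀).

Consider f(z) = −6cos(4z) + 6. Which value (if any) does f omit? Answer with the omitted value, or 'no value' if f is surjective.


Little Picard bounds the complement of f(ℂ) to at most one point.
cos is entire and surjective onto ℂ: for every w ∈ ℂ, cos(ζ) = w has a solution ζ ∈ ℂ (e.g., via the complex inverse arccos). With ζ = 4z this gives z = ζ/(4). Then -6·cos(4z) takes every value in -6·ℂ = ℂ, and adding 6 is a bijection of ℂ. So f is surjective and omits no value. (Note: only on the real line is cos bounded by [−1, 1].)

Omitted value: no value.
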